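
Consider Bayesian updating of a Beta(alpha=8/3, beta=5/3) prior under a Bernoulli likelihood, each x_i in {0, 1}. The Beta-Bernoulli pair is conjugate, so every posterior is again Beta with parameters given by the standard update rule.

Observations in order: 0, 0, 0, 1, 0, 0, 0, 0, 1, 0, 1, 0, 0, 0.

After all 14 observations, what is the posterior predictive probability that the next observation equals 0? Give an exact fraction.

obs 1: x=0 → posterior Beta(8/3, 8/3)
obs 2: x=0 → posterior Beta(8/3, 11/3)
obs 3: x=0 → posterior Beta(8/3, 14/3)
obs 4: x=1 → posterior Beta(11/3, 14/3)
obs 5: x=0 → posterior Beta(11/3, 17/3)
obs 6: x=0 → posterior Beta(11/3, 20/3)
obs 7: x=0 → posterior Beta(11/3, 23/3)
obs 8: x=0 → posterior Beta(11/3, 26/3)
obs 9: x=1 → posterior Beta(14/3, 26/3)
obs 10: x=0 → posterior Beta(14/3, 29/3)
obs 11: x=1 → posterior Beta(17/3, 29/3)
obs 12: x=0 → posterior Beta(17/3, 32/3)
obs 13: x=0 → posterior Beta(17/3, 35/3)
obs 14: x=0 → posterior Beta(17/3, 38/3)

38/55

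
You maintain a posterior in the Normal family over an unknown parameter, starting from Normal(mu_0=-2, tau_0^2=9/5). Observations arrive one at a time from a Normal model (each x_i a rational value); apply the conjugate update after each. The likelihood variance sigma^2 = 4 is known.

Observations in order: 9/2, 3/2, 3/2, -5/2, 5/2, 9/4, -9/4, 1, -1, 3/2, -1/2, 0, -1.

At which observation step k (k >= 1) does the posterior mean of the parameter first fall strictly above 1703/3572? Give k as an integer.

obs 1: x=9/2 → posterior Normal(1/58, 36/29)
obs 2: x=3/2 → posterior Normal(7/19, 18/19)
obs 3: x=3/2 → posterior Normal(55/94, 36/47)
obs 4: x=-5/2 → posterior Normal(5/56, 9/14)
obs 5: x=5/2 → posterior Normal(11/26, 36/65)
obs 6: x=9/4 → posterior Normal(191/296, 18/37)
obs 7: x=-9/4 → posterior Normal(55/166, 36/83)
obs 8: x=1 → posterior Normal(73/184, 9/23)
obs 9: x=-1 → posterior Normal(55/202, 36/101)
obs 10: x=3/2 → posterior Normal(41/110, 18/55)
obs 11: x=-1/2 → posterior Normal(73/238, 36/119)
obs 12: x=0 → posterior Normal(73/256, 9/32)
obs 13: x=-1 → posterior Normal(55/274, 36/137)

k = 3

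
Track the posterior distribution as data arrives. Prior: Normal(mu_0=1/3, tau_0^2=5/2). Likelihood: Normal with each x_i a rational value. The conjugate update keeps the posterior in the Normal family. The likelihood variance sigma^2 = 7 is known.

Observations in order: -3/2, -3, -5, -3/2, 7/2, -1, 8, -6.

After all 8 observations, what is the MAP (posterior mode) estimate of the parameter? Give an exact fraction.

-167/324

obs 1: x=-3/2 → posterior Normal(-17/114, 35/19)
obs 2: x=-3 → posterior Normal(-107/144, 35/24)
obs 3: x=-5 → posterior Normal(-257/174, 35/29)
obs 4: x=-3/2 → posterior Normal(-151/102, 35/34)
obs 5: x=7/2 → posterior Normal(-197/234, 35/39)
obs 6: x=-1 → posterior Normal(-227/264, 35/44)
obs 7: x=8 → posterior Normal(13/294, 5/7)
obs 8: x=-6 → posterior Normal(-167/324, 35/54)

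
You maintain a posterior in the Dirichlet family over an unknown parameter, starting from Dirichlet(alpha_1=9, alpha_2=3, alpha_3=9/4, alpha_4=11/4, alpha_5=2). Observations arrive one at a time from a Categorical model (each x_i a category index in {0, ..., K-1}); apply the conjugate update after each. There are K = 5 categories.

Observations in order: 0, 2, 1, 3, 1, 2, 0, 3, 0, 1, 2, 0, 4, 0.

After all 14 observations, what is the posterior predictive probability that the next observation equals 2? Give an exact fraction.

7/44

obs 1: x=0 → posterior Dirichlet(10, 3, 9/4, 11/4, 2)
obs 2: x=2 → posterior Dirichlet(10, 3, 13/4, 11/4, 2)
obs 3: x=1 → posterior Dirichlet(10, 4, 13/4, 11/4, 2)
obs 4: x=3 → posterior Dirichlet(10, 4, 13/4, 15/4, 2)
obs 5: x=1 → posterior Dirichlet(10, 5, 13/4, 15/4, 2)
obs 6: x=2 → posterior Dirichlet(10, 5, 17/4, 15/4, 2)
obs 7: x=0 → posterior Dirichlet(11, 5, 17/4, 15/4, 2)
obs 8: x=3 → posterior Dirichlet(11, 5, 17/4, 19/4, 2)
obs 9: x=0 → posterior Dirichlet(12, 5, 17/4, 19/4, 2)
obs 10: x=1 → posterior Dirichlet(12, 6, 17/4, 19/4, 2)
obs 11: x=2 → posterior Dirichlet(12, 6, 21/4, 19/4, 2)
obs 12: x=0 → posterior Dirichlet(13, 6, 21/4, 19/4, 2)
obs 13: x=4 → posterior Dirichlet(13, 6, 21/4, 19/4, 3)
obs 14: x=0 → posterior Dirichlet(14, 6, 21/4, 19/4, 3)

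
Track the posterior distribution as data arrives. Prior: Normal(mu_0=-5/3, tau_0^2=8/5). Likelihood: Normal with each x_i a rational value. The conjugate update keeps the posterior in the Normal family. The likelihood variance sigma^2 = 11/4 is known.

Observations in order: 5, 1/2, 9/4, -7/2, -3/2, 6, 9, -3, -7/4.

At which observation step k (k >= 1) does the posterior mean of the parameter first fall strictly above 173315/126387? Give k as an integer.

k = 7

obs 1: x=5 → posterior Normal(205/261, 88/87)
obs 2: x=1/2 → posterior Normal(253/357, 88/119)
obs 3: x=9/4 → posterior Normal(469/453, 88/151)
obs 4: x=-7/2 → posterior Normal(133/549, 88/183)
obs 5: x=-3/2 → posterior Normal(-11/645, 88/215)
obs 6: x=6 → posterior Normal(565/741, 88/247)
obs 7: x=9 → posterior Normal(1429/837, 88/279)
obs 8: x=-3 → posterior Normal(1141/933, 88/311)
obs 9: x=-7/4 → posterior Normal(139/147, 88/343)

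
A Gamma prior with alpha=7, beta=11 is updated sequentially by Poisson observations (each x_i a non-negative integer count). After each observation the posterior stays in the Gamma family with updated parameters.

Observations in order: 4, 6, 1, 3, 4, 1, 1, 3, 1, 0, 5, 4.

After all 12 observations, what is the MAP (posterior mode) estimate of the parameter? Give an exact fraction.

obs 1: x=4 → posterior Gamma(11, 12)
obs 2: x=6 → posterior Gamma(17, 13)
obs 3: x=1 → posterior Gamma(18, 14)
obs 4: x=3 → posterior Gamma(21, 15)
obs 5: x=4 → posterior Gamma(25, 16)
obs 6: x=1 → posterior Gamma(26, 17)
obs 7: x=1 → posterior Gamma(27, 18)
obs 8: x=3 → posterior Gamma(30, 19)
obs 9: x=1 → posterior Gamma(31, 20)
obs 10: x=0 → posterior Gamma(31, 21)
obs 11: x=5 → posterior Gamma(36, 22)
obs 12: x=4 → posterior Gamma(40, 23)

39/23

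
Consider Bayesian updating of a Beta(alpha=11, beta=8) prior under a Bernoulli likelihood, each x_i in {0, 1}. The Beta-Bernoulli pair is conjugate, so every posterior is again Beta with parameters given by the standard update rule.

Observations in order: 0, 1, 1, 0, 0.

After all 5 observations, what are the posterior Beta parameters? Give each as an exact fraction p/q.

obs 1: x=0 → posterior Beta(11, 9)
obs 2: x=1 → posterior Beta(12, 9)
obs 3: x=1 → posterior Beta(13, 9)
obs 4: x=0 → posterior Beta(13, 10)
obs 5: x=0 → posterior Beta(13, 11)

alpha=13, beta=11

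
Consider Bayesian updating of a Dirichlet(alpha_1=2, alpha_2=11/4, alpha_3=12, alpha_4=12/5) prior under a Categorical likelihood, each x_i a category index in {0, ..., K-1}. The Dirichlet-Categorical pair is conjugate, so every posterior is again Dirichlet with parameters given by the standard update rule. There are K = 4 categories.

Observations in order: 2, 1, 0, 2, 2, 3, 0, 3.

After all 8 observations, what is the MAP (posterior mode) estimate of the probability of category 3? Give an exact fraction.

obs 1: x=2 → posterior Dirichlet(2, 11/4, 13, 12/5)
obs 2: x=1 → posterior Dirichlet(2, 15/4, 13, 12/5)
obs 3: x=0 → posterior Dirichlet(3, 15/4, 13, 12/5)
obs 4: x=2 → posterior Dirichlet(3, 15/4, 14, 12/5)
obs 5: x=2 → posterior Dirichlet(3, 15/4, 15, 12/5)
obs 6: x=3 → posterior Dirichlet(3, 15/4, 15, 17/5)
obs 7: x=0 → posterior Dirichlet(4, 15/4, 15, 17/5)
obs 8: x=3 → posterior Dirichlet(4, 15/4, 15, 22/5)

68/463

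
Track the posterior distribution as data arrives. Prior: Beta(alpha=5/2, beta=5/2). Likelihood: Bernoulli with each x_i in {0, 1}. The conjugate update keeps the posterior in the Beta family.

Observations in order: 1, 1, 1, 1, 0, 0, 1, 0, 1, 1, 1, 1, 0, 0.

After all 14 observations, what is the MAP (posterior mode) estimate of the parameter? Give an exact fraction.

21/34

obs 1: x=1 → posterior Beta(7/2, 5/2)
obs 2: x=1 → posterior Beta(9/2, 5/2)
obs 3: x=1 → posterior Beta(11/2, 5/2)
obs 4: x=1 → posterior Beta(13/2, 5/2)
obs 5: x=0 → posterior Beta(13/2, 7/2)
obs 6: x=0 → posterior Beta(13/2, 9/2)
obs 7: x=1 → posterior Beta(15/2, 9/2)
obs 8: x=0 → posterior Beta(15/2, 11/2)
obs 9: x=1 → posterior Beta(17/2, 11/2)
obs 10: x=1 → posterior Beta(19/2, 11/2)
obs 11: x=1 → posterior Beta(21/2, 11/2)
obs 12: x=1 → posterior Beta(23/2, 11/2)
obs 13: x=0 → posterior Beta(23/2, 13/2)
obs 14: x=0 → posterior Beta(23/2, 15/2)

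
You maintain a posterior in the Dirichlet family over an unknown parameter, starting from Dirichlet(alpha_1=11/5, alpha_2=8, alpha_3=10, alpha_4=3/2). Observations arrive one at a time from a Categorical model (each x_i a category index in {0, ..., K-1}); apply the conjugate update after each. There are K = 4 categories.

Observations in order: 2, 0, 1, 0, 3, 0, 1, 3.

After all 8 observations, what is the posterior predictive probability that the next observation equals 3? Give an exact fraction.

35/297

obs 1: x=2 → posterior Dirichlet(11/5, 8, 11, 3/2)
obs 2: x=0 → posterior Dirichlet(16/5, 8, 11, 3/2)
obs 3: x=1 → posterior Dirichlet(16/5, 9, 11, 3/2)
obs 4: x=0 → posterior Dirichlet(21/5, 9, 11, 3/2)
obs 5: x=3 → posterior Dirichlet(21/5, 9, 11, 5/2)
obs 6: x=0 → posterior Dirichlet(26/5, 9, 11, 5/2)
obs 7: x=1 → posterior Dirichlet(26/5, 10, 11, 5/2)
obs 8: x=3 → posterior Dirichlet(26/5, 10, 11, 7/2)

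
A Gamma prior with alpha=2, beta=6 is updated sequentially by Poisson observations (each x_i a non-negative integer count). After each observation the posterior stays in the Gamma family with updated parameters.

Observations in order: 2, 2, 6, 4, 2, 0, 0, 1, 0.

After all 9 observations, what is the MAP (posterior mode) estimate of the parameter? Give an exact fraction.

6/5

obs 1: x=2 → posterior Gamma(4, 7)
obs 2: x=2 → posterior Gamma(6, 8)
obs 3: x=6 → posterior Gamma(12, 9)
obs 4: x=4 → posterior Gamma(16, 10)
obs 5: x=2 → posterior Gamma(18, 11)
obs 6: x=0 → posterior Gamma(18, 12)
obs 7: x=0 → posterior Gamma(18, 13)
obs 8: x=1 → posterior Gamma(19, 14)
obs 9: x=0 → posterior Gamma(19, 15)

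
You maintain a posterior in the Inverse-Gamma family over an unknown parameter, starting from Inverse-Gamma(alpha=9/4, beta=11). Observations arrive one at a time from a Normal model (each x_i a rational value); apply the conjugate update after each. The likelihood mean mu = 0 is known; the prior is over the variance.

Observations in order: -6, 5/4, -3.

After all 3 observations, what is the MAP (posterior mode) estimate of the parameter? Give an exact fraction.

1097/152

obs 1: x=-6 → posterior Inverse-Gamma(11/4, 29)
obs 2: x=5/4 → posterior Inverse-Gamma(13/4, 953/32)
obs 3: x=-3 → posterior Inverse-Gamma(15/4, 1097/32)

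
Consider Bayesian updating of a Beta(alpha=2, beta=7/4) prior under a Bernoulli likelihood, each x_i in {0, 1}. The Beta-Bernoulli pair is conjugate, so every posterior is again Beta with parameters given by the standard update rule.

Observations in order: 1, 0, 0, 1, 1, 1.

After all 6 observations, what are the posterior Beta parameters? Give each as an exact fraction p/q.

alpha=6, beta=15/4

obs 1: x=1 → posterior Beta(3, 7/4)
obs 2: x=0 → posterior Beta(3, 11/4)
obs 3: x=0 → posterior Beta(3, 15/4)
obs 4: x=1 → posterior Beta(4, 15/4)
obs 5: x=1 → posterior Beta(5, 15/4)
obs 6: x=1 → posterior Beta(6, 15/4)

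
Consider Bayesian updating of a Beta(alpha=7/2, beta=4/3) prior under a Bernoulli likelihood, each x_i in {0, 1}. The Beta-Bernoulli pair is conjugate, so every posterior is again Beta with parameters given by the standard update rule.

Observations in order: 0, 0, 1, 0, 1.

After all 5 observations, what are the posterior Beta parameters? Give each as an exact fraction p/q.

obs 1: x=0 → posterior Beta(7/2, 7/3)
obs 2: x=0 → posterior Beta(7/2, 10/3)
obs 3: x=1 → posterior Beta(9/2, 10/3)
obs 4: x=0 → posterior Beta(9/2, 13/3)
obs 5: x=1 → posterior Beta(11/2, 13/3)

alpha=11/2, beta=13/3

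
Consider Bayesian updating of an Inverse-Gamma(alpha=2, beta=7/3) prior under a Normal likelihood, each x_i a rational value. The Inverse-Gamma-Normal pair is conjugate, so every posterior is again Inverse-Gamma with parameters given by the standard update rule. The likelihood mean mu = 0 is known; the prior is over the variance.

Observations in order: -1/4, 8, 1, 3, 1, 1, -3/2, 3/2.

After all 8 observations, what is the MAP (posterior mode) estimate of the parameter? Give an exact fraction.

4091/672

obs 1: x=-1/4 → posterior Inverse-Gamma(5/2, 227/96)
obs 2: x=8 → posterior Inverse-Gamma(3, 3299/96)
obs 3: x=1 → posterior Inverse-Gamma(7/2, 3347/96)
obs 4: x=3 → posterior Inverse-Gamma(4, 3779/96)
obs 5: x=1 → posterior Inverse-Gamma(9/2, 3827/96)
obs 6: x=1 → posterior Inverse-Gamma(5, 3875/96)
obs 7: x=-3/2 → posterior Inverse-Gamma(11/2, 3983/96)
obs 8: x=3/2 → posterior Inverse-Gamma(6, 4091/96)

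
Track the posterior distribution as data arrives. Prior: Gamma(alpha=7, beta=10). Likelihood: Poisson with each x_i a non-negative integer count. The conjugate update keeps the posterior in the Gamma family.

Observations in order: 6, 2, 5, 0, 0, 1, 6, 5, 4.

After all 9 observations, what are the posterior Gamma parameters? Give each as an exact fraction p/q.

obs 1: x=6 → posterior Gamma(13, 11)
obs 2: x=2 → posterior Gamma(15, 12)
obs 3: x=5 → posterior Gamma(20, 13)
obs 4: x=0 → posterior Gamma(20, 14)
obs 5: x=0 → posterior Gamma(20, 15)
obs 6: x=1 → posterior Gamma(21, 16)
obs 7: x=6 → posterior Gamma(27, 17)
obs 8: x=5 → posterior Gamma(32, 18)
obs 9: x=4 → posterior Gamma(36, 19)

alpha=36, beta=19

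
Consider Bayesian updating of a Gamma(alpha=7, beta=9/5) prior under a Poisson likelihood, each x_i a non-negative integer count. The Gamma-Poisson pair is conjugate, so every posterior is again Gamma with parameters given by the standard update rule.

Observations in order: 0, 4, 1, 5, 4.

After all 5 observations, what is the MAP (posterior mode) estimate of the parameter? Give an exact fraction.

obs 1: x=0 → posterior Gamma(7, 14/5)
obs 2: x=4 → posterior Gamma(11, 19/5)
obs 3: x=1 → posterior Gamma(12, 24/5)
obs 4: x=5 → posterior Gamma(17, 29/5)
obs 5: x=4 → posterior Gamma(21, 34/5)

50/17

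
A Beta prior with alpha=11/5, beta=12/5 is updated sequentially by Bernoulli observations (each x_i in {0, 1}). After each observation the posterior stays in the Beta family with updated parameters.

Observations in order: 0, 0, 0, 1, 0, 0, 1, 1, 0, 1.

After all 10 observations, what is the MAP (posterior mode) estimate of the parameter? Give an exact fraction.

obs 1: x=0 → posterior Beta(11/5, 17/5)
obs 2: x=0 → posterior Beta(11/5, 22/5)
obs 3: x=0 → posterior Beta(11/5, 27/5)
obs 4: x=1 → posterior Beta(16/5, 27/5)
obs 5: x=0 → posterior Beta(16/5, 32/5)
obs 6: x=0 → posterior Beta(16/5, 37/5)
obs 7: x=1 → posterior Beta(21/5, 37/5)
obs 8: x=1 → posterior Beta(26/5, 37/5)
obs 9: x=0 → posterior Beta(26/5, 42/5)
obs 10: x=1 → posterior Beta(31/5, 42/5)

26/63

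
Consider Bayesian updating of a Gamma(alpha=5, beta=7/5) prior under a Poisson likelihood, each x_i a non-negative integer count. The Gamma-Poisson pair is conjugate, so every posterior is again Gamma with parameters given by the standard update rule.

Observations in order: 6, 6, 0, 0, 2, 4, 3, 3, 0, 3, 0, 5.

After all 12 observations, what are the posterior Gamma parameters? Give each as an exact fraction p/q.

obs 1: x=6 → posterior Gamma(11, 12/5)
obs 2: x=6 → posterior Gamma(17, 17/5)
obs 3: x=0 → posterior Gamma(17, 22/5)
obs 4: x=0 → posterior Gamma(17, 27/5)
obs 5: x=2 → posterior Gamma(19, 32/5)
obs 6: x=4 → posterior Gamma(23, 37/5)
obs 7: x=3 → posterior Gamma(26, 42/5)
obs 8: x=3 → posterior Gamma(29, 47/5)
obs 9: x=0 → posterior Gamma(29, 52/5)
obs 10: x=3 → posterior Gamma(32, 57/5)
obs 11: x=0 → posterior Gamma(32, 62/5)
obs 12: x=5 → posterior Gamma(37, 67/5)

alpha=37, beta=67/5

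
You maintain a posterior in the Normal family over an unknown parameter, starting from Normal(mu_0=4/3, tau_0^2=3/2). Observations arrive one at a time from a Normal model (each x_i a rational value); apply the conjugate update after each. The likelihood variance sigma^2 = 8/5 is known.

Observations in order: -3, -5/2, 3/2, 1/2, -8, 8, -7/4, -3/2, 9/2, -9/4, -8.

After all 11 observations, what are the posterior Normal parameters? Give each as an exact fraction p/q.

obs 1: x=-3 → posterior Normal(-71/93, 24/31)
obs 2: x=-5/2 → posterior Normal(-367/276, 12/23)
obs 3: x=3/2 → posterior Normal(-116/183, 24/61)
obs 4: x=1/2 → posterior Normal(-187/456, 6/19)
obs 5: x=-8 → posterior Normal(-907/546, 24/91)
obs 6: x=8 → posterior Normal(-187/636, 12/53)
obs 7: x=-7/4 → posterior Normal(-689/1452, 24/121)
obs 8: x=-3/2 → posterior Normal(-959/1632, 3/17)
obs 9: x=9/2 → posterior Normal(-149/1812, 24/151)
obs 10: x=-9/4 → posterior Normal(-277/996, 12/83)
obs 11: x=-8 → posterior Normal(-997/1086, 24/181)

mu_0=-997/1086, tau_0^2=24/181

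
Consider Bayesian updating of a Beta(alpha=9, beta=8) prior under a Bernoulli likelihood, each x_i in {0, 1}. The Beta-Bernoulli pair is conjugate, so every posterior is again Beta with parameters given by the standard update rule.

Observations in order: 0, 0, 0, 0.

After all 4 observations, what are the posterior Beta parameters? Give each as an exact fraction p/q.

alpha=9, beta=12

obs 1: x=0 → posterior Beta(9, 9)
obs 2: x=0 → posterior Beta(9, 10)
obs 3: x=0 → posterior Beta(9, 11)
obs 4: x=0 → posterior Beta(9, 12)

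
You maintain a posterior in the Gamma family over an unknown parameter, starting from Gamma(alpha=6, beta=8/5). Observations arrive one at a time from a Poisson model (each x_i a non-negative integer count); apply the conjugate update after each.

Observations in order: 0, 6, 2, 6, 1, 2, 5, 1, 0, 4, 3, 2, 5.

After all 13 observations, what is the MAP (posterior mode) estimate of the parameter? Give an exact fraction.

210/73

obs 1: x=0 → posterior Gamma(6, 13/5)
obs 2: x=6 → posterior Gamma(12, 18/5)
obs 3: x=2 → posterior Gamma(14, 23/5)
obs 4: x=6 → posterior Gamma(20, 28/5)
obs 5: x=1 → posterior Gamma(21, 33/5)
obs 6: x=2 → posterior Gamma(23, 38/5)
obs 7: x=5 → posterior Gamma(28, 43/5)
obs 8: x=1 → posterior Gamma(29, 48/5)
obs 9: x=0 → posterior Gamma(29, 53/5)
obs 10: x=4 → posterior Gamma(33, 58/5)
obs 11: x=3 → posterior Gamma(36, 63/5)
obs 12: x=2 → posterior Gamma(38, 68/5)
obs 13: x=5 → posterior Gamma(43, 73/5)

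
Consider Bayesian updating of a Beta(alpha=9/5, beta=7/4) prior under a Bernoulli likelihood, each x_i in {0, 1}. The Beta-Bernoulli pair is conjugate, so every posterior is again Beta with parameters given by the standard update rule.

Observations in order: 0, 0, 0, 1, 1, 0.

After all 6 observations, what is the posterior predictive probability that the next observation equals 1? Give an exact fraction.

76/191

obs 1: x=0 → posterior Beta(9/5, 11/4)
obs 2: x=0 → posterior Beta(9/5, 15/4)
obs 3: x=0 → posterior Beta(9/5, 19/4)
obs 4: x=1 → posterior Beta(14/5, 19/4)
obs 5: x=1 → posterior Beta(19/5, 19/4)
obs 6: x=0 → posterior Beta(19/5, 23/4)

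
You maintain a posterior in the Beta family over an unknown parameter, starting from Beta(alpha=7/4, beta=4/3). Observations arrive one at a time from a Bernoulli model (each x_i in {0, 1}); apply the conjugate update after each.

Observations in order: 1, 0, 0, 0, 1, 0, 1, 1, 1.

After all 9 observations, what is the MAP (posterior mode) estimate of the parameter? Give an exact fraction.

69/121

obs 1: x=1 → posterior Beta(11/4, 4/3)
obs 2: x=0 → posterior Beta(11/4, 7/3)
obs 3: x=0 → posterior Beta(11/4, 10/3)
obs 4: x=0 → posterior Beta(11/4, 13/3)
obs 5: x=1 → posterior Beta(15/4, 13/3)
obs 6: x=0 → posterior Beta(15/4, 16/3)
obs 7: x=1 → posterior Beta(19/4, 16/3)
obs 8: x=1 → posterior Beta(23/4, 16/3)
obs 9: x=1 → posterior Beta(27/4, 16/3)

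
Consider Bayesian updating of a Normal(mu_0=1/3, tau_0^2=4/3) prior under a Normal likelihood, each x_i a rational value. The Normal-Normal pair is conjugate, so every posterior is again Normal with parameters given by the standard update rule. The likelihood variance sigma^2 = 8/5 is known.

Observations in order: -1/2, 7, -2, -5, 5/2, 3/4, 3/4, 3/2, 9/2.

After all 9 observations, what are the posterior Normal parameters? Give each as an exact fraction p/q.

obs 1: x=-1/2 → posterior Normal(-1/22, 8/11)
obs 2: x=7 → posterior Normal(69/32, 1/2)
obs 3: x=-2 → posterior Normal(7/6, 8/21)
obs 4: x=-5 → posterior Normal(-1/52, 4/13)
obs 5: x=5/2 → posterior Normal(12/31, 8/31)
obs 6: x=3/4 → posterior Normal(7/16, 2/9)
obs 7: x=3/4 → posterior Normal(39/82, 8/41)
obs 8: x=3/2 → posterior Normal(27/46, 4/23)
obs 9: x=9/2 → posterior Normal(33/34, 8/51)

mu_0=33/34, tau_0^2=8/51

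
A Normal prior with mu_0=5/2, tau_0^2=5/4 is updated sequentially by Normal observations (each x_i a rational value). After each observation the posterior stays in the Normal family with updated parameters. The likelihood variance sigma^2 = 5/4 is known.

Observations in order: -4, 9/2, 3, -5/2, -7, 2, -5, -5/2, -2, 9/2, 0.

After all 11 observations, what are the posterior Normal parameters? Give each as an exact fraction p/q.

mu_0=-13/24, tau_0^2=5/48

obs 1: x=-4 → posterior Normal(-3/4, 5/8)
obs 2: x=9/2 → posterior Normal(1, 5/12)
obs 3: x=3 → posterior Normal(3/2, 5/16)
obs 4: x=-5/2 → posterior Normal(7/10, 1/4)
obs 5: x=-7 → posterior Normal(-7/12, 5/24)
obs 6: x=2 → posterior Normal(-3/14, 5/28)
obs 7: x=-5 → posterior Normal(-13/16, 5/32)
obs 8: x=-5/2 → posterior Normal(-1, 5/36)
obs 9: x=-2 → posterior Normal(-11/10, 1/8)
obs 10: x=9/2 → posterior Normal(-13/22, 5/44)
obs 11: x=0 → posterior Normal(-13/24, 5/48)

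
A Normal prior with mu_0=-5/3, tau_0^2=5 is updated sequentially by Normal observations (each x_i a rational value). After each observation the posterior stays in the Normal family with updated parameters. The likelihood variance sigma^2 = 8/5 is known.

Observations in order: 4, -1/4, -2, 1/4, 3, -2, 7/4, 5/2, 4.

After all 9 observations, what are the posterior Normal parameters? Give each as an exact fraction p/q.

obs 1: x=4 → posterior Normal(260/99, 40/33)
obs 2: x=-1/4 → posterior Normal(965/696, 20/29)
obs 3: x=-2 → posterior Normal(365/996, 40/83)
obs 4: x=1/4 → posterior Normal(55/162, 10/27)
obs 5: x=3 → posterior Normal(335/399, 40/133)
obs 6: x=-2 → posterior Normal(185/474, 20/79)
obs 7: x=7/4 → posterior Normal(1265/2196, 40/183)
obs 8: x=5/2 → posterior Normal(155/192, 5/26)
obs 9: x=4 → posterior Normal(3215/2796, 40/233)

mu_0=3215/2796, tau_0^2=40/233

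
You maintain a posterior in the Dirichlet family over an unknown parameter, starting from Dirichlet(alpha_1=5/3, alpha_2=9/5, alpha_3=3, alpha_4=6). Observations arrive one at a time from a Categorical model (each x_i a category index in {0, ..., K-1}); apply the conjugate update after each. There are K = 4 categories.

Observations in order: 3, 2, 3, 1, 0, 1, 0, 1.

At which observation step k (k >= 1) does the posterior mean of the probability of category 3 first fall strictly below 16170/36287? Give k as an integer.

obs 1: x=3 → posterior Dirichlet(5/3, 9/5, 3, 7)
obs 2: x=2 → posterior Dirichlet(5/3, 9/5, 4, 7)
obs 3: x=3 → posterior Dirichlet(5/3, 9/5, 4, 8)
obs 4: x=1 → posterior Dirichlet(5/3, 14/5, 4, 8)
obs 5: x=0 → posterior Dirichlet(8/3, 14/5, 4, 8)
obs 6: x=1 → posterior Dirichlet(8/3, 19/5, 4, 8)
obs 7: x=0 → posterior Dirichlet(11/3, 19/5, 4, 8)
obs 8: x=1 → posterior Dirichlet(11/3, 24/5, 4, 8)

k = 6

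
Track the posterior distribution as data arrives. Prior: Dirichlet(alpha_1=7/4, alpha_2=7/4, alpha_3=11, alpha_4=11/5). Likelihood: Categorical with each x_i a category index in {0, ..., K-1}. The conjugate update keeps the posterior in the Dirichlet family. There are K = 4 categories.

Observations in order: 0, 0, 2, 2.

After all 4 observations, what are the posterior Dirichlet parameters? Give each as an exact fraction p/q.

alpha_1=15/4, alpha_2=7/4, alpha_3=13, alpha_4=11/5

obs 1: x=0 → posterior Dirichlet(11/4, 7/4, 11, 11/5)
obs 2: x=0 → posterior Dirichlet(15/4, 7/4, 11, 11/5)
obs 3: x=2 → posterior Dirichlet(15/4, 7/4, 12, 11/5)
obs 4: x=2 → posterior Dirichlet(15/4, 7/4, 13, 11/5)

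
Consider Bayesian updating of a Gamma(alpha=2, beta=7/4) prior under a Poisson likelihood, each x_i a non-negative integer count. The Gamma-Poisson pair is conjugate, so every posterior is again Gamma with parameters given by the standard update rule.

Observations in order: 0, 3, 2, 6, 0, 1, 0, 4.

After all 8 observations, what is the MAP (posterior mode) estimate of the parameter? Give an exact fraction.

68/39

obs 1: x=0 → posterior Gamma(2, 11/4)
obs 2: x=3 → posterior Gamma(5, 15/4)
obs 3: x=2 → posterior Gamma(7, 19/4)
obs 4: x=6 → posterior Gamma(13, 23/4)
obs 5: x=0 → posterior Gamma(13, 27/4)
obs 6: x=1 → posterior Gamma(14, 31/4)
obs 7: x=0 → posterior Gamma(14, 35/4)
obs 8: x=4 → posterior Gamma(18, 39/4)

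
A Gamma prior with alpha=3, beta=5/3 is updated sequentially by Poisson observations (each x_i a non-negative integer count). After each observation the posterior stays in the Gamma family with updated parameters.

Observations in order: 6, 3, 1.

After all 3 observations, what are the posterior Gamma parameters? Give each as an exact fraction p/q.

alpha=13, beta=14/3

obs 1: x=6 → posterior Gamma(9, 8/3)
obs 2: x=3 → posterior Gamma(12, 11/3)
obs 3: x=1 → posterior Gamma(13, 14/3)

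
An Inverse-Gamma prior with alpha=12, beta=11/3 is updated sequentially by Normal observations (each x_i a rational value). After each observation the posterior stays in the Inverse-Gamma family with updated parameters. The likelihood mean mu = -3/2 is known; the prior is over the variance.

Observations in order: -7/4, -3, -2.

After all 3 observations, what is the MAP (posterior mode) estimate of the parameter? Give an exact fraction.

475/1392

obs 1: x=-7/4 → posterior Inverse-Gamma(25/2, 355/96)
obs 2: x=-3 → posterior Inverse-Gamma(13, 463/96)
obs 3: x=-2 → posterior Inverse-Gamma(27/2, 475/96)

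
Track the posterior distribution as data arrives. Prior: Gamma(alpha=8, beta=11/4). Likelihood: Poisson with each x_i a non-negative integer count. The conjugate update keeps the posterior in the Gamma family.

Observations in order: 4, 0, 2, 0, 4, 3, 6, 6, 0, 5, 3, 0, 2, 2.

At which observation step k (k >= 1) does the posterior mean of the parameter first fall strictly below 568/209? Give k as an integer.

obs 1: x=4 → posterior Gamma(12, 15/4)
obs 2: x=0 → posterior Gamma(12, 19/4)
obs 3: x=2 → posterior Gamma(14, 23/4)
obs 4: x=0 → posterior Gamma(14, 27/4)
obs 5: x=4 → posterior Gamma(18, 31/4)
obs 6: x=3 → posterior Gamma(21, 35/4)
obs 7: x=6 → posterior Gamma(27, 39/4)
obs 8: x=6 → posterior Gamma(33, 43/4)
obs 9: x=0 → posterior Gamma(33, 47/4)
obs 10: x=5 → posterior Gamma(38, 51/4)
obs 11: x=3 → posterior Gamma(41, 55/4)
obs 12: x=0 → posterior Gamma(41, 59/4)
obs 13: x=2 → posterior Gamma(43, 63/4)
obs 14: x=2 → posterior Gamma(45, 67/4)

k = 2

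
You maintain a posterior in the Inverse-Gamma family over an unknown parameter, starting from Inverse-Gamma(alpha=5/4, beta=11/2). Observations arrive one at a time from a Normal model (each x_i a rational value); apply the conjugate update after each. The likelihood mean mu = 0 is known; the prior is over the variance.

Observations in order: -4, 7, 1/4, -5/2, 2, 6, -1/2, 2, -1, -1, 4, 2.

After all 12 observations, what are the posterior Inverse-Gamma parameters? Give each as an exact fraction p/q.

obs 1: x=-4 → posterior Inverse-Gamma(7/4, 27/2)
obs 2: x=7 → posterior Inverse-Gamma(9/4, 38)
obs 3: x=1/4 → posterior Inverse-Gamma(11/4, 1217/32)
obs 4: x=-5/2 → posterior Inverse-Gamma(13/4, 1317/32)
obs 5: x=2 → posterior Inverse-Gamma(15/4, 1381/32)
obs 6: x=6 → posterior Inverse-Gamma(17/4, 1957/32)
obs 7: x=-1/2 → posterior Inverse-Gamma(19/4, 1961/32)
obs 8: x=2 → posterior Inverse-Gamma(21/4, 2025/32)
obs 9: x=-1 → posterior Inverse-Gamma(23/4, 2041/32)
obs 10: x=-1 → posterior Inverse-Gamma(25/4, 2057/32)
obs 11: x=4 → posterior Inverse-Gamma(27/4, 2313/32)
obs 12: x=2 → posterior Inverse-Gamma(29/4, 2377/32)

alpha=29/4, beta=2377/32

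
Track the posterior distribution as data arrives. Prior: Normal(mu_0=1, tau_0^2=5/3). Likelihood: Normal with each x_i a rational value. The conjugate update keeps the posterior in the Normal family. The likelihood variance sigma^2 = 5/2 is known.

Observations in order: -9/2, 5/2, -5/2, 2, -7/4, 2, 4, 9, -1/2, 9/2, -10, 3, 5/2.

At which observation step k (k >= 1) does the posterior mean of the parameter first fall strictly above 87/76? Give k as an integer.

obs 1: x=-9/2 → posterior Normal(-6/5, 1)
obs 2: x=5/2 → posterior Normal(-1/7, 5/7)
obs 3: x=-5/2 → posterior Normal(-2/3, 5/9)
obs 4: x=2 → posterior Normal(-2/11, 5/11)
obs 5: x=-7/4 → posterior Normal(-11/26, 5/13)
obs 6: x=2 → posterior Normal(-1/10, 1/3)
obs 7: x=4 → posterior Normal(13/34, 5/17)
obs 8: x=9 → posterior Normal(49/38, 5/19)
obs 9: x=-1/2 → posterior Normal(47/42, 5/21)
obs 10: x=9/2 → posterior Normal(65/46, 5/23)
obs 11: x=-10 → posterior Normal(1/2, 1/5)
obs 12: x=3 → posterior Normal(37/54, 5/27)
obs 13: x=5/2 → posterior Normal(47/58, 5/29)

k = 8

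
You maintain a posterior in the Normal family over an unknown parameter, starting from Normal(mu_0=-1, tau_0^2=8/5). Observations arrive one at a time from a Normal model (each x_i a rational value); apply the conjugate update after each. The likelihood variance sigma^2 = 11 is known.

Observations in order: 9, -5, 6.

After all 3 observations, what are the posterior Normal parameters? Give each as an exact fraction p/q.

obs 1: x=9 → posterior Normal(17/63, 88/63)
obs 2: x=-5 → posterior Normal(-23/71, 88/71)
obs 3: x=6 → posterior Normal(25/79, 88/79)

mu_0=25/79, tau_0^2=88/79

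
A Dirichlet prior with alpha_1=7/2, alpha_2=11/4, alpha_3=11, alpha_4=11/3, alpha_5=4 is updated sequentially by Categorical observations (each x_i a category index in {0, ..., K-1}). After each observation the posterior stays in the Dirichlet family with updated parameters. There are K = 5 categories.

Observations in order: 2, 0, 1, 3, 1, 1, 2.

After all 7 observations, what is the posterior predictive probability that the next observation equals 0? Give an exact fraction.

obs 1: x=2 → posterior Dirichlet(7/2, 11/4, 12, 11/3, 4)
obs 2: x=0 → posterior Dirichlet(9/2, 11/4, 12, 11/3, 4)
obs 3: x=1 → posterior Dirichlet(9/2, 15/4, 12, 11/3, 4)
obs 4: x=3 → posterior Dirichlet(9/2, 15/4, 12, 14/3, 4)
obs 5: x=1 → posterior Dirichlet(9/2, 19/4, 12, 14/3, 4)
obs 6: x=1 → posterior Dirichlet(9/2, 23/4, 12, 14/3, 4)
obs 7: x=2 → posterior Dirichlet(9/2, 23/4, 13, 14/3, 4)

54/383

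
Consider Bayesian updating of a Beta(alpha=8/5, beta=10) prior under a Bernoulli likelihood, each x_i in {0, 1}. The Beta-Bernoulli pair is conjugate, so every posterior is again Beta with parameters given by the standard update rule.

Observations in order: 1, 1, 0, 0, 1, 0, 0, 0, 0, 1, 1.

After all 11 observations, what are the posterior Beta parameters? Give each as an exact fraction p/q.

alpha=33/5, beta=16

obs 1: x=1 → posterior Beta(13/5, 10)
obs 2: x=1 → posterior Beta(18/5, 10)
obs 3: x=0 → posterior Beta(18/5, 11)
obs 4: x=0 → posterior Beta(18/5, 12)
obs 5: x=1 → posterior Beta(23/5, 12)
obs 6: x=0 → posterior Beta(23/5, 13)
obs 7: x=0 → posterior Beta(23/5, 14)
obs 8: x=0 → posterior Beta(23/5, 15)
obs 9: x=0 → posterior Beta(23/5, 16)
obs 10: x=1 → posterior Beta(28/5, 16)
obs 11: x=1 → posterior Beta(33/5, 16)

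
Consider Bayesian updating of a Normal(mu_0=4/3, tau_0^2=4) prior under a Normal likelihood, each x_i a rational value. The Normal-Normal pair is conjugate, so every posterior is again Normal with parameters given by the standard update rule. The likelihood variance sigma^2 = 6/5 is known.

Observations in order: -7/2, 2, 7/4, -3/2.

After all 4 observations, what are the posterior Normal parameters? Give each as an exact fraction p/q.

obs 1: x=-7/2 → posterior Normal(-31/13, 12/13)
obs 2: x=2 → posterior Normal(-11/23, 12/23)
obs 3: x=7/4 → posterior Normal(13/66, 4/11)
obs 4: x=-3/2 → posterior Normal(-17/86, 12/43)

mu_0=-17/86, tau_0^2=12/43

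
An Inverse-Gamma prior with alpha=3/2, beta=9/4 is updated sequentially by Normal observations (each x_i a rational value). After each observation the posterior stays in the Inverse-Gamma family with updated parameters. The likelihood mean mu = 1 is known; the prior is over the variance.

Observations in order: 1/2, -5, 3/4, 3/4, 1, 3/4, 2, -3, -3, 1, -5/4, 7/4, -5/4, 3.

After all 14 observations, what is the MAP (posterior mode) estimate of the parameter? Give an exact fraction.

obs 1: x=1/2 → posterior Inverse-Gamma(2, 19/8)
obs 2: x=-5 → posterior Inverse-Gamma(5/2, 163/8)
obs 3: x=3/4 → posterior Inverse-Gamma(3, 653/32)
obs 4: x=3/4 → posterior Inverse-Gamma(7/2, 327/16)
obs 5: x=1 → posterior Inverse-Gamma(4, 327/16)
obs 6: x=3/4 → posterior Inverse-Gamma(9/2, 655/32)
obs 7: x=2 → posterior Inverse-Gamma(5, 671/32)
obs 8: x=-3 → posterior Inverse-Gamma(11/2, 927/32)
obs 9: x=-3 → posterior Inverse-Gamma(6, 1183/32)
obs 10: x=1 → posterior Inverse-Gamma(13/2, 1183/32)
obs 11: x=-5/4 → posterior Inverse-Gamma(7, 79/2)
obs 12: x=7/4 → posterior Inverse-Gamma(15/2, 1273/32)
obs 13: x=-5/4 → posterior Inverse-Gamma(8, 677/16)
obs 14: x=3 → posterior Inverse-Gamma(17/2, 709/16)

709/152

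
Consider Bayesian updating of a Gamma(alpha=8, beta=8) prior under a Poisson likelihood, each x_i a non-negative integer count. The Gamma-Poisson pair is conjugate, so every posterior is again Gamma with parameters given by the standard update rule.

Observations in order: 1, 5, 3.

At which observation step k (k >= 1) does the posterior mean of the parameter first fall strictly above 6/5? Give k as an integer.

k = 2

obs 1: x=1 → posterior Gamma(9, 9)
obs 2: x=5 → posterior Gamma(14, 10)
obs 3: x=3 → posterior Gamma(17, 11)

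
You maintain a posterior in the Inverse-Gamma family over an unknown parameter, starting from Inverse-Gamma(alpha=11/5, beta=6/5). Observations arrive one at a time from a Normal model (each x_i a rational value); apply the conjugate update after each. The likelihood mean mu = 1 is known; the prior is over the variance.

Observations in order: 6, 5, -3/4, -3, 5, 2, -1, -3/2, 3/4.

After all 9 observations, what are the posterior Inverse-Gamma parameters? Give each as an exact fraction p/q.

obs 1: x=6 → posterior Inverse-Gamma(27/10, 137/10)
obs 2: x=5 → posterior Inverse-Gamma(16/5, 217/10)
obs 3: x=-3/4 → posterior Inverse-Gamma(37/10, 3717/160)
obs 4: x=-3 → posterior Inverse-Gamma(21/5, 4997/160)
obs 5: x=5 → posterior Inverse-Gamma(47/10, 6277/160)
obs 6: x=2 → posterior Inverse-Gamma(26/5, 6357/160)
obs 7: x=-1 → posterior Inverse-Gamma(57/10, 6677/160)
obs 8: x=-3/2 → posterior Inverse-Gamma(31/5, 7177/160)
obs 9: x=3/4 → posterior Inverse-Gamma(67/10, 3591/80)

alpha=67/10, beta=3591/80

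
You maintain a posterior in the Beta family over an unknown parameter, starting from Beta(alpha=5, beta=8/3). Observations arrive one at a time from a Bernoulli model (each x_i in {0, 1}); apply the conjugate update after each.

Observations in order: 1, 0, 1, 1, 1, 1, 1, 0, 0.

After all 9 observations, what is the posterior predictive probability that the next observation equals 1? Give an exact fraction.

obs 1: x=1 → posterior Beta(6, 8/3)
obs 2: x=0 → posterior Beta(6, 11/3)
obs 3: x=1 → posterior Beta(7, 11/3)
obs 4: x=1 → posterior Beta(8, 11/3)
obs 5: x=1 → posterior Beta(9, 11/3)
obs 6: x=1 → posterior Beta(10, 11/3)
obs 7: x=1 → posterior Beta(11, 11/3)
obs 8: x=0 → posterior Beta(11, 14/3)
obs 9: x=0 → posterior Beta(11, 17/3)

33/50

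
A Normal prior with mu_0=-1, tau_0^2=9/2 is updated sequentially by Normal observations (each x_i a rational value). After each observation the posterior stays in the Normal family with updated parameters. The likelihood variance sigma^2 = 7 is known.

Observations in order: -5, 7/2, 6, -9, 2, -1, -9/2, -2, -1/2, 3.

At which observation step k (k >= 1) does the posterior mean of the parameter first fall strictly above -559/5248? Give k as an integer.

obs 1: x=-5 → posterior Normal(-59/23, 63/23)
obs 2: x=7/2 → posterior Normal(-55/64, 63/32)
obs 3: x=6 → posterior Normal(53/82, 63/41)
obs 4: x=-9 → posterior Normal(-109/100, 63/50)
obs 5: x=2 → posterior Normal(-73/118, 63/59)
obs 6: x=-1 → posterior Normal(-91/136, 63/68)
obs 7: x=-9/2 → posterior Normal(-86/77, 9/11)
obs 8: x=-2 → posterior Normal(-52/43, 63/86)
obs 9: x=-1/2 → posterior Normal(-217/190, 63/95)
obs 10: x=3 → posterior Normal(-163/208, 63/104)

k = 3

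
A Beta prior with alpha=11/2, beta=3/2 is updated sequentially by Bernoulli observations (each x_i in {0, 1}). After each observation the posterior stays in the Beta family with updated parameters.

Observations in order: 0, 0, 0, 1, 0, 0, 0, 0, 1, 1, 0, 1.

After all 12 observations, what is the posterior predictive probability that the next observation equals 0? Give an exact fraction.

1/2

obs 1: x=0 → posterior Beta(11/2, 5/2)
obs 2: x=0 → posterior Beta(11/2, 7/2)
obs 3: x=0 → posterior Beta(11/2, 9/2)
obs 4: x=1 → posterior Beta(13/2, 9/2)
obs 5: x=0 → posterior Beta(13/2, 11/2)
obs 6: x=0 → posterior Beta(13/2, 13/2)
obs 7: x=0 → posterior Beta(13/2, 15/2)
obs 8: x=0 → posterior Beta(13/2, 17/2)
obs 9: x=1 → posterior Beta(15/2, 17/2)
obs 10: x=1 → posterior Beta(17/2, 17/2)
obs 11: x=0 → posterior Beta(17/2, 19/2)
obs 12: x=1 → posterior Beta(19/2, 19/2)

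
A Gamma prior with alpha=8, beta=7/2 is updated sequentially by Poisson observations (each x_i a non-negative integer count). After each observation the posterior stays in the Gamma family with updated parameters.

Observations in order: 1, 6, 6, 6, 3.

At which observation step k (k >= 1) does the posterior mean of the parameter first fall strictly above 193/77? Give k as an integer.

k = 2

obs 1: x=1 → posterior Gamma(9, 9/2)
obs 2: x=6 → posterior Gamma(15, 11/2)
obs 3: x=6 → posterior Gamma(21, 13/2)
obs 4: x=6 → posterior Gamma(27, 15/2)
obs 5: x=3 → posterior Gamma(30, 17/2)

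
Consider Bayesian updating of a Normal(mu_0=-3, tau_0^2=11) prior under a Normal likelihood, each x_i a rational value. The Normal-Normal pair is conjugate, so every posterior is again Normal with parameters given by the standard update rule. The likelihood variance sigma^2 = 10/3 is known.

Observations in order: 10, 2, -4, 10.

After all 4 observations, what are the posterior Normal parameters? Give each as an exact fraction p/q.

mu_0=282/71, tau_0^2=55/71

obs 1: x=10 → posterior Normal(300/43, 110/43)
obs 2: x=2 → posterior Normal(183/38, 55/38)
obs 3: x=-4 → posterior Normal(234/109, 110/109)
obs 4: x=10 → posterior Normal(282/71, 55/71)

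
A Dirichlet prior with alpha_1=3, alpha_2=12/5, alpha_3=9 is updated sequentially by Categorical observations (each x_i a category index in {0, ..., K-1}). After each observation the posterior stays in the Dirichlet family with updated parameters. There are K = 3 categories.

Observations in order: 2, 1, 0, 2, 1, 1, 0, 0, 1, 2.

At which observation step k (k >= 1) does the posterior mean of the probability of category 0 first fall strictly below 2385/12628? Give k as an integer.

k = 2

obs 1: x=2 → posterior Dirichlet(3, 12/5, 10)
obs 2: x=1 → posterior Dirichlet(3, 17/5, 10)
obs 3: x=0 → posterior Dirichlet(4, 17/5, 10)
obs 4: x=2 → posterior Dirichlet(4, 17/5, 11)
obs 5: x=1 → posterior Dirichlet(4, 22/5, 11)
obs 6: x=1 → posterior Dirichlet(4, 27/5, 11)
obs 7: x=0 → posterior Dirichlet(5, 27/5, 11)
obs 8: x=0 → posterior Dirichlet(6, 27/5, 11)
obs 9: x=1 → posterior Dirichlet(6, 32/5, 11)
obs 10: x=2 → posterior Dirichlet(6, 32/5, 12)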